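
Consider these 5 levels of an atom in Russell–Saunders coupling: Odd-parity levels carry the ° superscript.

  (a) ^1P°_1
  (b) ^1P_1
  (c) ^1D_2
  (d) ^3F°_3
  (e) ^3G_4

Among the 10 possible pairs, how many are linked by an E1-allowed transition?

(a)–(b): allowed.
(a)–(c): allowed.
(a)–(d): forbidden (parity, ΔS, ΔL, ΔJ).
(a)–(e): forbidden (ΔS, ΔL, ΔJ).
(b)–(c): forbidden (parity).
(b)–(d): forbidden (ΔS, ΔL, ΔJ).
(b)–(e): forbidden (parity, ΔS, ΔL, ΔJ).
(c)–(d): forbidden (ΔS).
(c)–(e): forbidden (parity, ΔS, ΔL, ΔJ).
(d)–(e): allowed.
Allowed pairs: 3 of 10.

3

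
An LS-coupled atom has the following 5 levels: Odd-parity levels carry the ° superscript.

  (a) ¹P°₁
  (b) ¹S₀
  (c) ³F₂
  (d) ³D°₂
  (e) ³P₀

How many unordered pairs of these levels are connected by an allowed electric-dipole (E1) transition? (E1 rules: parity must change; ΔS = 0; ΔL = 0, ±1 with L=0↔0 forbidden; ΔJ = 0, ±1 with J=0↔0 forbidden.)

(a)–(b): allowed.
(a)–(c): forbidden (ΔS, ΔL).
(a)–(d): forbidden (parity, ΔS).
(a)–(e): forbidden (ΔS).
(b)–(c): forbidden (parity, ΔS, ΔL, ΔJ).
(b)–(d): forbidden (ΔS, ΔL, ΔJ).
(b)–(e): forbidden (parity, ΔS, ΔJ).
(c)–(d): allowed.
(c)–(e): forbidden (parity, ΔL, ΔJ).
(d)–(e): forbidden (ΔJ).
Allowed pairs: 2 of 10.

2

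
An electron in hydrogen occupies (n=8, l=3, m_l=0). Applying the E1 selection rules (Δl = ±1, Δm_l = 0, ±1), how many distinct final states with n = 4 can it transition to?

E1 requires Δl = ±1, so l_f ∈ {2, 4}; with 0 ≤ l_f ≤ n_f−1 = 3, the allowed l_f values are {2}.
For l_f = 2: m_f ∈ {m_i−1, m_i, m_i+1} ∩ [−2, 2] = {-1, 0, 1} → 3 states.
Total: 3.

3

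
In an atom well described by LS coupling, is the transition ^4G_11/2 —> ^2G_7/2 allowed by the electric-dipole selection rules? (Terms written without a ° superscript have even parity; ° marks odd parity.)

ΔS = 0: S: 3/2 → 1/2 — fails.
ΔL = 0, ±1 (not L=0↔0): L: 4 → 4, ΔL = +0 — ok.
Parity must change: even → even — fails.
ΔJ = 0, ±1 (not J=0↔0): J: 11/2 → 7/2, ΔJ = -2 — fails.
Rule(s) violated: parity, ΔS, ΔJ.

forbidden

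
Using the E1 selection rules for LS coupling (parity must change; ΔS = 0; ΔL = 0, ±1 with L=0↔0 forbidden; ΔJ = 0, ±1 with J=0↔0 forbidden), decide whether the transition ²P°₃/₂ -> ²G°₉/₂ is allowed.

forbidden

Parity must change: odd → odd — fails.
ΔS = 0: S: 1/2 → 1/2 — ok.
ΔL = 0, ±1 (not L=0↔0): L: 1 → 4, ΔL = +3 — fails.
ΔJ = 0, ±1 (not J=0↔0): J: 3/2 → 9/2, ΔJ = +3 — fails.
Rule(s) violated: parity, ΔL, ΔJ.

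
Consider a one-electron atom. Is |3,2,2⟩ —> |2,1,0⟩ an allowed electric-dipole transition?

l: 2 → 1 (Δl = -1). Δl = ±1 ok.
m_l: 2 → 0 (Δm_l = -2). |Δm_l| ≤ 1 fails.
The transition is electric-dipole forbidden.

forbidden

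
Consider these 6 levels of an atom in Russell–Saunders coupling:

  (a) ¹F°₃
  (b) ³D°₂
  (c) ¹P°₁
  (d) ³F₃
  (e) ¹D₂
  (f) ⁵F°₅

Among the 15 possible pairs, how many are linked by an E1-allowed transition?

3

(a)–(b): forbidden (parity, ΔS).
(a)–(c): forbidden (parity, ΔL, ΔJ).
(a)–(d): forbidden (ΔS).
(a)–(e): allowed.
(a)–(f): forbidden (parity, ΔS, ΔJ).
(b)–(c): forbidden (parity, ΔS).
(b)–(d): allowed.
(b)–(e): forbidden (ΔS).
(b)–(f): forbidden (parity, ΔS, ΔJ).
(c)–(d): forbidden (ΔS, ΔL, ΔJ).
(c)–(e): allowed.
(c)–(f): forbidden (parity, ΔS, ΔL, ΔJ).
(d)–(e): forbidden (parity, ΔS).
(d)–(f): forbidden (ΔS, ΔJ).
(e)–(f): forbidden (ΔS, ΔJ).
Allowed pairs: 3 of 15.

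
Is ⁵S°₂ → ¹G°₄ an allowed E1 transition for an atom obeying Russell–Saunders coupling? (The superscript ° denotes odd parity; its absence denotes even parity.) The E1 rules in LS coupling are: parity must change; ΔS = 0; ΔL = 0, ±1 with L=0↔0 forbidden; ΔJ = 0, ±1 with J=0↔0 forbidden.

forbidden

ΔJ = 0, ±1 (not J=0↔0): J: 2 → 4, ΔJ = +2 — fails.
Parity must change: odd → odd — fails.
ΔS = 0: S: 2 → 0 — fails.
ΔL = 0, ±1 (not L=0↔0): L: 0 → 4, ΔL = +4 — fails.
Rule(s) violated: parity, ΔS, ΔL, ΔJ.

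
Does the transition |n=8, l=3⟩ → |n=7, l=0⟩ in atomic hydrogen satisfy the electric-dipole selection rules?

forbidden

l: 3 → 0 (Δl = -3). Δl = ±1 fails.
The transition is electric-dipole forbidden.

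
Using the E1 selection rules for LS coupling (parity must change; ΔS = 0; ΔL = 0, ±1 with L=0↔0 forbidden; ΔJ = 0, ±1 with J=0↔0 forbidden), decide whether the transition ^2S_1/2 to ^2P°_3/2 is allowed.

Initial level: S=1/2, L=0, J=1/2, parity even. Final level: S=1/2, L=1, J=3/2, parity odd.
Parity must change: even → odd — satisfied.
ΔS = 0: S: 1/2 → 1/2 — satisfied.
ΔL = 0, ±1 (not L=0↔0): L: 0 → 1, ΔL = +1 — satisfied.
ΔJ = 0, ±1 (not J=0↔0): J: 1/2 → 3/2, ΔJ = +1 — satisfied.
All four E1 rules are satisfied.

allowed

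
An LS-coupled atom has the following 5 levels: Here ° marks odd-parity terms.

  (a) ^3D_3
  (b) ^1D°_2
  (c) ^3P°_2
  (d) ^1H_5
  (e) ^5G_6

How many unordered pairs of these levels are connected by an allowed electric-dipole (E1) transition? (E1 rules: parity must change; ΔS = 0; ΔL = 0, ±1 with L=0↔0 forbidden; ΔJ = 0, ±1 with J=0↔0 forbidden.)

1

(a)–(b): forbidden (ΔS).
(a)–(c): allowed.
(a)–(d): forbidden (parity, ΔS, ΔL, ΔJ).
(a)–(e): forbidden (parity, ΔS, ΔL, ΔJ).
(b)–(c): forbidden (parity, ΔS).
(b)–(d): forbidden (ΔL, ΔJ).
(b)–(e): forbidden (ΔS, ΔL, ΔJ).
(c)–(d): forbidden (ΔS, ΔL, ΔJ).
(c)–(e): forbidden (ΔS, ΔL, ΔJ).
(d)–(e): forbidden (parity, ΔS).
Allowed pairs: 1 of 10.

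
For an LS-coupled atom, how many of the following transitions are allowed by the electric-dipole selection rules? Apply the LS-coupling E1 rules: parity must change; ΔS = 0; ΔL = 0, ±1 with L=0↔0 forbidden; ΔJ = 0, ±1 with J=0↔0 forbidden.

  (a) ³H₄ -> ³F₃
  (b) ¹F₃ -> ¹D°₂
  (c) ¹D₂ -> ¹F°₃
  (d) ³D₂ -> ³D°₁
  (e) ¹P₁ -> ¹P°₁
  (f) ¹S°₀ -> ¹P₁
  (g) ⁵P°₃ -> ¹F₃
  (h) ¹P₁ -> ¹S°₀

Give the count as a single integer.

6

(a) forbidden (parity, ΔL fail)
(b) allowed
(c) allowed
(d) allowed
(e) allowed
(f) allowed
(g) forbidden (ΔS, ΔL fail)
(h) allowed
Total allowed: 6 of 8.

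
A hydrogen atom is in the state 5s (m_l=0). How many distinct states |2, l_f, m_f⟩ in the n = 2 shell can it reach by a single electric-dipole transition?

3

E1 requires Δl = ±1, so l_f ∈ {-1, 1}; with 0 ≤ l_f ≤ n_f−1 = 1, the allowed l_f values are {1}.
For l_f = 1: m_f ∈ {m_i−1, m_i, m_i+1} ∩ [−1, 1] = {-1, 0, 1} → 3 states.
Total: 3.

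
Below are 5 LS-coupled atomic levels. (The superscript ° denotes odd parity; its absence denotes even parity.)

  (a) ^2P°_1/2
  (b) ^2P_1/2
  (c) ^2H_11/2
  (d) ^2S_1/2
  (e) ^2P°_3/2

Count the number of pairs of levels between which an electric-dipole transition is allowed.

4

(a)–(b): allowed.
(a)–(c): forbidden (ΔL, ΔJ).
(a)–(d): allowed.
(a)–(e): forbidden (parity).
(b)–(c): forbidden (parity, ΔL, ΔJ).
(b)–(d): forbidden (parity).
(b)–(e): allowed.
(c)–(d): forbidden (parity, ΔL, ΔJ).
(c)–(e): forbidden (ΔL, ΔJ).
(d)–(e): allowed.
Allowed pairs: 4 of 10.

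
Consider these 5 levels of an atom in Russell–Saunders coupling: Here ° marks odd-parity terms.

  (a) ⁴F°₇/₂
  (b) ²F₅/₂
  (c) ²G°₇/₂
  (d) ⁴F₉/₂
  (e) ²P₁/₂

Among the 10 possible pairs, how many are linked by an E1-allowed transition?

2

(a)–(b): forbidden (ΔS).
(a)–(c): forbidden (parity, ΔS).
(a)–(d): allowed.
(a)–(e): forbidden (ΔS, ΔL, ΔJ).
(b)–(c): allowed.
(b)–(d): forbidden (parity, ΔS, ΔJ).
(b)–(e): forbidden (parity, ΔL, ΔJ).
(c)–(d): forbidden (ΔS).
(c)–(e): forbidden (ΔL, ΔJ).
(d)–(e): forbidden (parity, ΔS, ΔL, ΔJ).
Allowed pairs: 2 of 10.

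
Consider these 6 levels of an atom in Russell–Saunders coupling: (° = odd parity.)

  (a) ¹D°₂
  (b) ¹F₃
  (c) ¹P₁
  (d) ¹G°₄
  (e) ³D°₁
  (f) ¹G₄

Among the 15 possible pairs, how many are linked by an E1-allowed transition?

4

(a)–(b): allowed.
(a)–(c): allowed.
(a)–(d): forbidden (parity, ΔL, ΔJ).
(a)–(e): forbidden (parity, ΔS).
(a)–(f): forbidden (ΔL, ΔJ).
(b)–(c): forbidden (parity, ΔL, ΔJ).
(b)–(d): allowed.
(b)–(e): forbidden (ΔS, ΔJ).
(b)–(f): forbidden (parity).
(c)–(d): forbidden (ΔL, ΔJ).
(c)–(e): forbidden (ΔS).
(c)–(f): forbidden (parity, ΔL, ΔJ).
(d)–(e): forbidden (parity, ΔS, ΔL, ΔJ).
(d)–(f): allowed.
(e)–(f): forbidden (ΔS, ΔL, ΔJ).
Allowed pairs: 4 of 15.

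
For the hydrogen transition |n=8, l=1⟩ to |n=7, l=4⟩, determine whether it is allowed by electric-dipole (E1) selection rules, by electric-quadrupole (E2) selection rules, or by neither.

neither

Δl = 4 − 1 = +3; l_i + l_f = 5.
E1 (Δl = ±1): not satisfied.
E2 (Δl = 0,±2, l_i+l_f ≥ 2): not satisfied.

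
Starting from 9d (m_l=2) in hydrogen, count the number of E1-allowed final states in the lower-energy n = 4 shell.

E1 requires Δl = ±1, so l_f ∈ {1, 3}; with 0 ≤ l_f ≤ n_f−1 = 3, the allowed l_f values are {1, 3}.
For l_f = 1: m_f ∈ {m_i−1, m_i, m_i+1} ∩ [−1, 1] = {1} → 1 state.
For l_f = 3: m_f ∈ {m_i−1, m_i, m_i+1} ∩ [−3, 3] = {1, 2, 3} → 3 states.
Total: 4.

4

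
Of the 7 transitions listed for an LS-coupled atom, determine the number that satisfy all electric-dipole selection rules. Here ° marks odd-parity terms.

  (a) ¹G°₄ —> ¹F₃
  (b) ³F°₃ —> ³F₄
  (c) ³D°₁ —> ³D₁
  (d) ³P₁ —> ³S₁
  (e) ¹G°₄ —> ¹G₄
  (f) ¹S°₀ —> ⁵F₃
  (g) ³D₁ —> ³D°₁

(a) allowed
(b) allowed
(c) allowed
(d) forbidden (parity fails)
(e) allowed
(f) forbidden (ΔS, ΔL, ΔJ fail)
(g) allowed
Total allowed: 5 of 7.

5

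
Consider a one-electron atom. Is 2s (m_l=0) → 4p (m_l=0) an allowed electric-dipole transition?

Initial l = 0, final l = 1, so Δl = +1. E1 requires Δl = ±1: satisfied.
Δm_l = 0 − (0) = +0. E1 requires Δm_l = 0, ±1: satisfied.
All E1 selection rules are satisfied.

allowed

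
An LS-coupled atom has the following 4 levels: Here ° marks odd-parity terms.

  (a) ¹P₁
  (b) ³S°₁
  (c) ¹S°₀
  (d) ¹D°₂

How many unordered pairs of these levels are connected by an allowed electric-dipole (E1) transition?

2

(a)–(b): forbidden (ΔS).
(a)–(c): allowed.
(a)–(d): allowed.
(b)–(c): forbidden (parity, ΔS, ΔL).
(b)–(d): forbidden (parity, ΔS, ΔL).
(c)–(d): forbidden (parity, ΔL, ΔJ).
Allowed pairs: 2 of 6.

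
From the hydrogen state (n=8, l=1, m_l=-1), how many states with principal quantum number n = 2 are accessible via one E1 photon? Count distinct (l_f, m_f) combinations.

E1 requires Δl = ±1, so l_f ∈ {0, 2}; with 0 ≤ l_f ≤ n_f−1 = 1, the allowed l_f values are {0}.
For l_f = 0: m_f ∈ {m_i−1, m_i, m_i+1} ∩ [−0, 0] = {0} → 1 state.
Total: 1.

1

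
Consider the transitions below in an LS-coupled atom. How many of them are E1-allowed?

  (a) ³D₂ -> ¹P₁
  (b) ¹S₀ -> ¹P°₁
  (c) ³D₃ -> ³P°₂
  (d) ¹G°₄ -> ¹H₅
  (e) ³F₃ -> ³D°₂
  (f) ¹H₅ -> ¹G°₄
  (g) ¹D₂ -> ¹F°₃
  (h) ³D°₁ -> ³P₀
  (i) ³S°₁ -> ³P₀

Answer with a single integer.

(a) forbidden (parity, ΔS fail)
(b) allowed
(c) allowed
(d) allowed
(e) allowed
(f) allowed
(g) allowed
(h) allowed
(i) allowed
Total allowed: 8 of 9.

8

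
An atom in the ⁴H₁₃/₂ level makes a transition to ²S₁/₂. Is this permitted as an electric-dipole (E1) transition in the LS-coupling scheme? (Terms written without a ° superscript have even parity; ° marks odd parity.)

Parity must change: even → even — violated.
ΔS = 0: S: 3/2 → 1/2 — violated.
ΔL = 0, ±1 (not L=0↔0): L: 5 → 0, ΔL = -5 — violated.
ΔJ = 0, ±1 (not J=0↔0): J: 13/2 → 1/2, ΔJ = -6 — violated.
Rule(s) violated: parity, ΔS, ΔL, ΔJ.

forbidden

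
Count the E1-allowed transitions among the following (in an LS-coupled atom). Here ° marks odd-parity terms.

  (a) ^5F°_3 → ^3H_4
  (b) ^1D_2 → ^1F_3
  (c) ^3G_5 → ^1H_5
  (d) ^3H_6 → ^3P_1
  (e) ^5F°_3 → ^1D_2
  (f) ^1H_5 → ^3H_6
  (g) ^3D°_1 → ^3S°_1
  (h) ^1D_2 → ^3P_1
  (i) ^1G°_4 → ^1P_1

(a) forbidden (ΔS, ΔL fail)
(b) forbidden (parity fails)
(c) forbidden (parity, ΔS fail)
(d) forbidden (parity, ΔL, ΔJ fail)
(e) forbidden (ΔS fails)
(f) forbidden (parity, ΔS fail)
(g) forbidden (parity, ΔL fail)
(h) forbidden (parity, ΔS fail)
(i) forbidden (ΔL, ΔJ fail)
Total allowed: 0 of 9.

0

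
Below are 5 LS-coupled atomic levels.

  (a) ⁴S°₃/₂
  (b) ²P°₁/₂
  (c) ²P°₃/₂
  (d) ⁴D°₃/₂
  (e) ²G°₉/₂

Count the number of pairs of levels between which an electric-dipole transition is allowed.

(a)–(b): forbidden (parity, ΔS).
(a)–(c): forbidden (parity, ΔS).
(a)–(d): forbidden (parity, ΔL).
(a)–(e): forbidden (parity, ΔS, ΔL, ΔJ).
(b)–(c): forbidden (parity).
(b)–(d): forbidden (parity, ΔS).
(b)–(e): forbidden (parity, ΔL, ΔJ).
(c)–(d): forbidden (parity, ΔS).
(c)–(e): forbidden (parity, ΔL, ΔJ).
(d)–(e): forbidden (parity, ΔS, ΔL, ΔJ).
Allowed pairs: 0 of 10.

0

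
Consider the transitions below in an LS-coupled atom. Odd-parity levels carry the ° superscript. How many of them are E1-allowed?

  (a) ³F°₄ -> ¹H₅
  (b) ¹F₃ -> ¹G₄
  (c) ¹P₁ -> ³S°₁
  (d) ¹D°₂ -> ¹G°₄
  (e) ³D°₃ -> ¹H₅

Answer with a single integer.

0

(a) forbidden (ΔS, ΔL fail)
(b) forbidden (parity fails)
(c) forbidden (ΔS fails)
(d) forbidden (parity, ΔL, ΔJ fail)
(e) forbidden (ΔS, ΔL, ΔJ fail)
Total allowed: 0 of 5.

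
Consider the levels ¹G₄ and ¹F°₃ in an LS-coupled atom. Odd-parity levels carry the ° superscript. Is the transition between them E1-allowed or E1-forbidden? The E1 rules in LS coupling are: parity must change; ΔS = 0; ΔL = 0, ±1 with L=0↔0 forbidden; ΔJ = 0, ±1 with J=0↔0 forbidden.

ΔS = 0: S: 0 → 0 — passes.
Parity must change: even → odd — passes.
ΔL = 0, ±1 (not L=0↔0): L: 4 → 3, ΔL = -1 — passes.
ΔJ = 0, ±1 (not J=0↔0): J: 4 → 3, ΔJ = -1 — passes.
All four E1 rules are satisfied.

allowed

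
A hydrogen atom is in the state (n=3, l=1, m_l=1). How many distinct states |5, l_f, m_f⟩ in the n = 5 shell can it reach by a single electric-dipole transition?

E1 requires Δl = ±1, so l_f ∈ {0, 2}; with 0 ≤ l_f ≤ n_f−1 = 4, the allowed l_f values are {0, 2}.
For l_f = 0: m_f ∈ {m_i−1, m_i, m_i+1} ∩ [−0, 0] = {0} → 1 state.
For l_f = 2: m_f ∈ {m_i−1, m_i, m_i+1} ∩ [−2, 2] = {0, 1, 2} → 3 states.
Total: 4.

4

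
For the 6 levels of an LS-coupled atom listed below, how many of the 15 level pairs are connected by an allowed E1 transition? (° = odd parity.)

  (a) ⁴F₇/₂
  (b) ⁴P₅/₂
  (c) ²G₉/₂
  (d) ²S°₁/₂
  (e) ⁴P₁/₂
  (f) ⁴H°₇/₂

(a)–(b): forbidden (parity, ΔL).
(a)–(c): forbidden (parity, ΔS).
(a)–(d): forbidden (ΔS, ΔL, ΔJ).
(a)–(e): forbidden (parity, ΔL, ΔJ).
(a)–(f): forbidden (ΔL).
(b)–(c): forbidden (parity, ΔS, ΔL, ΔJ).
(b)–(d): forbidden (ΔS, ΔJ).
(b)–(e): forbidden (parity, ΔJ).
(b)–(f): forbidden (ΔL).
(c)–(d): forbidden (ΔL, ΔJ).
(c)–(e): forbidden (parity, ΔS, ΔL, ΔJ).
(c)–(f): forbidden (ΔS).
(d)–(e): forbidden (ΔS).
(d)–(f): forbidden (parity, ΔS, ΔL, ΔJ).
(e)–(f): forbidden (ΔL, ΔJ).
Allowed pairs: 0 of 15.

0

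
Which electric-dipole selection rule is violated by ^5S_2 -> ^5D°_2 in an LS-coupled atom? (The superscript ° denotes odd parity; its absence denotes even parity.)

ΔS = 0: S: 2 → 2 — ok.
ΔL = 0, ±1 (not L=0↔0): L: 0 → 2, ΔL = +2 — fails.
Parity must change: even → odd — ok.
ΔJ = 0, ±1 (not J=0↔0): J: 2 → 2, ΔJ = +0 — ok.

the ΔL = 0, ±1 rule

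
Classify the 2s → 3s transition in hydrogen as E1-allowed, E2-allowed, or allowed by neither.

Δl = 0 − 0 = +0; l_i + l_f = 0.
E1 (Δl = ±1): not satisfied.
E2 (Δl = 0,±2, l_i+l_f ≥ 2): not satisfied.

neither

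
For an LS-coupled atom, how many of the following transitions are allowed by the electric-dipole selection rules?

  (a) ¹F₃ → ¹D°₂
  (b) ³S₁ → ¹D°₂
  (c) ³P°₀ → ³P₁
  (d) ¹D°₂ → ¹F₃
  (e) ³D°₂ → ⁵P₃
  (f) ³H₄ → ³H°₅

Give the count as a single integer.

4

(a) allowed
(b) forbidden (ΔS, ΔL fail)
(c) allowed
(d) allowed
(e) forbidden (ΔS fails)
(f) allowed
Total allowed: 4 of 6.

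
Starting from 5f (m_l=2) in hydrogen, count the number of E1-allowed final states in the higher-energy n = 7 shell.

E1 requires Δl = ±1, so l_f ∈ {2, 4}; with 0 ≤ l_f ≤ n_f−1 = 6, the allowed l_f values are {2, 4}.
For l_f = 2: m_f ∈ {m_i−1, m_i, m_i+1} ∩ [−2, 2] = {1, 2} → 2 states.
For l_f = 4: m_f ∈ {m_i−1, m_i, m_i+1} ∩ [−4, 4] = {1, 2, 3} → 3 states.
Total: 5.

5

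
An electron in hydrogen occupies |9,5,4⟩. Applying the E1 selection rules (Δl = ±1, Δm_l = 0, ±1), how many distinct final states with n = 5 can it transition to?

2

E1 requires Δl = ±1, so l_f ∈ {4, 6}; with 0 ≤ l_f ≤ n_f−1 = 4, the allowed l_f values are {4}.
For l_f = 4: m_f ∈ {m_i−1, m_i, m_i+1} ∩ [−4, 4] = {3, 4} → 2 states.
Total: 2.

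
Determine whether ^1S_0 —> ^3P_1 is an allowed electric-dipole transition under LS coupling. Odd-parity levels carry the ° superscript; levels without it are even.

forbidden

ΔS = 0: S: 0 → 1 — fails.
ΔL = 0, ±1 (not L=0↔0): L: 0 → 1, ΔL = +1 — ok.
Parity must change: even → even — fails.
ΔJ = 0, ±1 (not J=0↔0): J: 0 → 1, ΔJ = +1 — ok.
Rule(s) violated: parity, ΔS.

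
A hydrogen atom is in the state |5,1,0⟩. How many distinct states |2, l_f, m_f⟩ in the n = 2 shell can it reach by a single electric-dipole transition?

1

E1 requires Δl = ±1, so l_f ∈ {0, 2}; with 0 ≤ l_f ≤ n_f−1 = 1, the allowed l_f values are {0}.
For l_f = 0: m_f ∈ {m_i−1, m_i, m_i+1} ∩ [−0, 0] = {0} → 1 state.
Total: 1.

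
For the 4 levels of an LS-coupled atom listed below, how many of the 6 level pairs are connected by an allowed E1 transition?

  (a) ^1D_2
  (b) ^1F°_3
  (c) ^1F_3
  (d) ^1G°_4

3

(a)–(b): allowed.
(a)–(c): forbidden (parity).
(a)–(d): forbidden (ΔL, ΔJ).
(b)–(c): allowed.
(b)–(d): forbidden (parity).
(c)–(d): allowed.
Allowed pairs: 3 of 6.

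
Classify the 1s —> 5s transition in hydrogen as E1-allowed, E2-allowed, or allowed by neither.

Δl = 0 − 0 = +0; l_i + l_f = 0.
E1 (Δl = ±1): not satisfied.
E2 (Δl = 0,±2, l_i+l_f ≥ 2): not satisfied.

neither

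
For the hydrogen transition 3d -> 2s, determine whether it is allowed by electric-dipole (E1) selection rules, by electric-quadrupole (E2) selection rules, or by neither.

Δl = 0 − 2 = -2; l_i + l_f = 2.
E1 (Δl = ±1): not satisfied.
E2 (Δl = 0,±2, l_i+l_f ≥ 2): satisfied.

E2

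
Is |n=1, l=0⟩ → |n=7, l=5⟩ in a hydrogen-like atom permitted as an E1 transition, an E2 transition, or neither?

neither

Δl = 5 − 0 = +5; l_i + l_f = 5.
E1 (Δl = ±1): not satisfied.
E2 (Δl = 0,±2, l_i+l_f ≥ 2): not satisfied.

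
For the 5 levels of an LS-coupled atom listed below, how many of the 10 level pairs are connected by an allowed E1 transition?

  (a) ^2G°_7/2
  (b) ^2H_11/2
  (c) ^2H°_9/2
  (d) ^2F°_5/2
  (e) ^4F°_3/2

1

(a)–(b): forbidden (ΔJ).
(a)–(c): forbidden (parity).
(a)–(d): forbidden (parity).
(a)–(e): forbidden (parity, ΔS, ΔJ).
(b)–(c): allowed.
(b)–(d): forbidden (ΔL, ΔJ).
(b)–(e): forbidden (ΔS, ΔL, ΔJ).
(c)–(d): forbidden (parity, ΔL, ΔJ).
(c)–(e): forbidden (parity, ΔS, ΔL, ΔJ).
(d)–(e): forbidden (parity, ΔS).
Allowed pairs: 1 of 10.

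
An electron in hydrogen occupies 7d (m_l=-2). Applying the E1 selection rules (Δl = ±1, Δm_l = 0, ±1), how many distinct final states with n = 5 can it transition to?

E1 requires Δl = ±1, so l_f ∈ {1, 3}; with 0 ≤ l_f ≤ n_f−1 = 4, the allowed l_f values are {1, 3}.
For l_f = 1: m_f ∈ {m_i−1, m_i, m_i+1} ∩ [−1, 1] = {-1} → 1 state.
For l_f = 3: m_f ∈ {m_i−1, m_i, m_i+1} ∩ [−3, 3] = {-3, -2, -1} → 3 states.
Total: 4.

4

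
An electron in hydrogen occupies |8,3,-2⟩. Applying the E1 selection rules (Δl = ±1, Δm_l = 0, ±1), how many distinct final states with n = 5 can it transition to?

5

E1 requires Δl = ±1, so l_f ∈ {2, 4}; with 0 ≤ l_f ≤ n_f−1 = 4, the allowed l_f values are {2, 4}.
For l_f = 2: m_f ∈ {m_i−1, m_i, m_i+1} ∩ [−2, 2] = {-2, -1} → 2 states.
For l_f = 4: m_f ∈ {m_i−1, m_i, m_i+1} ∩ [−4, 4] = {-3, -2, -1} → 3 states.
Total: 5.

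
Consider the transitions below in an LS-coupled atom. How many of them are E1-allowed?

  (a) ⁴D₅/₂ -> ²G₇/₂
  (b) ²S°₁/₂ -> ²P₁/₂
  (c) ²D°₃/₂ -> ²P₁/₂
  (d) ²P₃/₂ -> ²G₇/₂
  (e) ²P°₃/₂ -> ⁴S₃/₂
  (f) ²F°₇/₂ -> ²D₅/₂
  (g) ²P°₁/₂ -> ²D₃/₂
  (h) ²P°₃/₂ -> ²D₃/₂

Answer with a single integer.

(a) forbidden (parity, ΔS, ΔL fail)
(b) allowed
(c) allowed
(d) forbidden (parity, ΔL, ΔJ fail)
(e) forbidden (ΔS fails)
(f) allowed
(g) allowed
(h) allowed
Total allowed: 5 of 8.

5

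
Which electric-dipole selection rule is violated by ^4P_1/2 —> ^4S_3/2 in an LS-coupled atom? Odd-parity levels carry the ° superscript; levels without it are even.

parity

Initial level: S=3/2, L=1, J=1/2, parity even. Final level: S=3/2, L=0, J=3/2, parity even.
Parity must change: even → even — violated.
ΔS = 0: S: 3/2 → 3/2 — satisfied.
ΔL = 0, ±1 (not L=0↔0): L: 1 → 0, ΔL = -1 — satisfied.
ΔJ = 0, ±1 (not J=0↔0): J: 1/2 → 3/2, ΔJ = +1 — satisfied.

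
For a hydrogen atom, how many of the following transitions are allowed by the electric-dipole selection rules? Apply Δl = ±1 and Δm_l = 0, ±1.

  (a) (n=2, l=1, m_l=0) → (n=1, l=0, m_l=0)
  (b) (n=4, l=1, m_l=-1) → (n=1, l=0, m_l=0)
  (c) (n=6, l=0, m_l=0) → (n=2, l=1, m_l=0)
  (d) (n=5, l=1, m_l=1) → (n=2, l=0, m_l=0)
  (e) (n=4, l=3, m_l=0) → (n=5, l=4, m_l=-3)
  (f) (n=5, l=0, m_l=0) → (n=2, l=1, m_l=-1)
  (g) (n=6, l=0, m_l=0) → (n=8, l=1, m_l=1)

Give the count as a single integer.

6

(a) allowed
(b) allowed
(c) allowed
(d) allowed
(e) forbidden — Δm_l = -3 (E1 requires Δm_l = 0, ±1)
(f) allowed
(g) allowed
Total allowed: 6 of 7.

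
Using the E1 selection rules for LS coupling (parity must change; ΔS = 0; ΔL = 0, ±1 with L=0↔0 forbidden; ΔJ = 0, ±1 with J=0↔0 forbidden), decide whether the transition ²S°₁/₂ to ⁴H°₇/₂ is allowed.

Initial level: S=1/2, L=0, J=1/2, parity odd. Final level: S=3/2, L=5, J=7/2, parity odd.
Parity must change: odd → odd — fails.
ΔS = 0: S: 1/2 → 3/2 — fails.
ΔL = 0, ±1 (not L=0↔0): L: 0 → 5, ΔL = +5 — fails.
ΔJ = 0, ±1 (not J=0↔0): J: 1/2 → 7/2, ΔJ = +3 — fails.
Rule(s) violated: parity, ΔS, ΔL, ΔJ.

forbidden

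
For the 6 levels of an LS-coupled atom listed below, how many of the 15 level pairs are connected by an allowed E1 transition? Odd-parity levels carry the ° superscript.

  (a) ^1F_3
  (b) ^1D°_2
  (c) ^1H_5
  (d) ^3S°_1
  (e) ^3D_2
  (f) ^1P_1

(a)–(b): allowed.
(a)–(c): forbidden (parity, ΔL, ΔJ).
(a)–(d): forbidden (ΔS, ΔL, ΔJ).
(a)–(e): forbidden (parity, ΔS).
(a)–(f): forbidden (parity, ΔL, ΔJ).
(b)–(c): forbidden (ΔL, ΔJ).
(b)–(d): forbidden (parity, ΔS, ΔL).
(b)–(e): forbidden (ΔS).
(b)–(f): allowed.
(c)–(d): forbidden (ΔS, ΔL, ΔJ).
(c)–(e): forbidden (parity, ΔS, ΔL, ΔJ).
(c)–(f): forbidden (parity, ΔL, ΔJ).
(d)–(e): forbidden (ΔL).
(d)–(f): forbidden (ΔS).
(e)–(f): forbidden (parity, ΔS).
Allowed pairs: 2 of 15.

2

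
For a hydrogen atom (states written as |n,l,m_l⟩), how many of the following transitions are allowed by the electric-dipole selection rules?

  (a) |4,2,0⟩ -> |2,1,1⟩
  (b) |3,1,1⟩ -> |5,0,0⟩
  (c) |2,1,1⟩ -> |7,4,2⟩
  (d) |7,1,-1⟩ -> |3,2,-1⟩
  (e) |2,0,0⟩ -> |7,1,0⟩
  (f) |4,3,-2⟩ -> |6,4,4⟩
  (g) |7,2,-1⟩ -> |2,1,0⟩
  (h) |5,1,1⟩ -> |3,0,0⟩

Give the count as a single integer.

6

(a) allowed
(b) allowed
(c) forbidden — Δl = +3 (E1 requires Δl = ±1)
(d) allowed
(e) allowed
(f) forbidden — Δm_l = +6 (E1 requires Δm_l = 0, ±1)
(g) allowed
(h) allowed
Total allowed: 6 of 8.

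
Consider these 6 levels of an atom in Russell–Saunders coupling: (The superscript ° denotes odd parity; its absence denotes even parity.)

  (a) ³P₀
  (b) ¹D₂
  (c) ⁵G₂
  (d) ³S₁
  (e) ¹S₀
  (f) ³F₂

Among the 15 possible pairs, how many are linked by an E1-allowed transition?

0

(a)–(b): forbidden (parity, ΔS, ΔJ).
(a)–(c): forbidden (parity, ΔS, ΔL, ΔJ).
(a)–(d): forbidden (parity).
(a)–(e): forbidden (parity, ΔS, ΔJ).
(a)–(f): forbidden (parity, ΔL, ΔJ).
(b)–(c): forbidden (parity, ΔS, ΔL).
(b)–(d): forbidden (parity, ΔS, ΔL).
(b)–(e): forbidden (parity, ΔL, ΔJ).
(b)–(f): forbidden (parity, ΔS).
(c)–(d): forbidden (parity, ΔS, ΔL).
(c)–(e): forbidden (parity, ΔS, ΔL, ΔJ).
(c)–(f): forbidden (parity, ΔS).
(d)–(e): forbidden (parity, ΔS, ΔL).
(d)–(f): forbidden (parity, ΔL).
(e)–(f): forbidden (parity, ΔS, ΔL, ΔJ).
Allowed pairs: 0 of 15.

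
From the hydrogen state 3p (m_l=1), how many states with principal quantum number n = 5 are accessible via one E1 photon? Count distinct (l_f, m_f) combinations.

4

E1 requires Δl = ±1, so l_f ∈ {0, 2}; with 0 ≤ l_f ≤ n_f−1 = 4, the allowed l_f values are {0, 2}.
For l_f = 0: m_f ∈ {m_i−1, m_i, m_i+1} ∩ [−0, 0] = {0} → 1 state.
For l_f = 2: m_f ∈ {m_i−1, m_i, m_i+1} ∩ [−2, 2] = {0, 1, 2} → 3 states.
Total: 4.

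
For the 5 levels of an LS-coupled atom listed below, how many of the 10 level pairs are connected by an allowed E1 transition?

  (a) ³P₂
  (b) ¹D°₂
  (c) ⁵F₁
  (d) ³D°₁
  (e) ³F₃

(a)–(b): forbidden (ΔS).
(a)–(c): forbidden (parity, ΔS, ΔL).
(a)–(d): allowed.
(a)–(e): forbidden (parity, ΔL).
(b)–(c): forbidden (ΔS).
(b)–(d): forbidden (parity, ΔS).
(b)–(e): forbidden (ΔS).
(c)–(d): forbidden (ΔS).
(c)–(e): forbidden (parity, ΔS, ΔJ).
(d)–(e): forbidden (ΔJ).
Allowed pairs: 1 of 10.

1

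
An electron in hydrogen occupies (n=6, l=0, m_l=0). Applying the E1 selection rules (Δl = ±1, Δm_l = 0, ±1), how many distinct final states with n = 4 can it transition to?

3

E1 requires Δl = ±1, so l_f ∈ {-1, 1}; with 0 ≤ l_f ≤ n_f−1 = 3, the allowed l_f values are {1}.
For l_f = 1: m_f ∈ {m_i−1, m_i, m_i+1} ∩ [−1, 1] = {-1, 0, 1} → 3 states.
Total: 3.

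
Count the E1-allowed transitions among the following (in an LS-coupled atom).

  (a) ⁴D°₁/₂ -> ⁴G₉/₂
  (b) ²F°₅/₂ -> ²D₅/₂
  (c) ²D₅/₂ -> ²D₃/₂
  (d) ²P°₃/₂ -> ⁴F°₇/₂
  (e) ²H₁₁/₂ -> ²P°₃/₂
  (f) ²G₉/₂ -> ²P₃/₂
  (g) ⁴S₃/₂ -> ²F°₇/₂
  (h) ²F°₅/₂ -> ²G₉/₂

1

(a) forbidden (ΔL, ΔJ fail)
(b) allowed
(c) forbidden (parity fails)
(d) forbidden (parity, ΔS, ΔL, ΔJ fail)
(e) forbidden (ΔL, ΔJ fail)
(f) forbidden (parity, ΔL, ΔJ fail)
(g) forbidden (ΔS, ΔL, ΔJ fail)
(h) forbidden (ΔJ fails)
Total allowed: 1 of 8.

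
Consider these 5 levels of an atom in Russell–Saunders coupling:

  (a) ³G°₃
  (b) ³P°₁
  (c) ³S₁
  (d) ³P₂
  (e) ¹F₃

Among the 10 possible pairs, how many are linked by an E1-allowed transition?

(a)–(b): forbidden (parity, ΔL, ΔJ).
(a)–(c): forbidden (ΔL, ΔJ).
(a)–(d): forbidden (ΔL).
(a)–(e): forbidden (ΔS).
(b)–(c): allowed.
(b)–(d): allowed.
(b)–(e): forbidden (ΔS, ΔL, ΔJ).
(c)–(d): forbidden (parity).
(c)–(e): forbidden (parity, ΔS, ΔL, ΔJ).
(d)–(e): forbidden (parity, ΔS, ΔL).
Allowed pairs: 2 of 10.

2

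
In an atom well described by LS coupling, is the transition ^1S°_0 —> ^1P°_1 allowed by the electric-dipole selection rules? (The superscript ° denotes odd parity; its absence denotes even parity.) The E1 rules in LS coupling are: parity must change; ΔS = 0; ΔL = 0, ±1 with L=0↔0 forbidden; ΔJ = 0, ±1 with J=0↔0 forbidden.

forbidden

Initial level: S=0, L=0, J=0, parity odd. Final level: S=0, L=1, J=1, parity odd.
ΔJ = 0, ±1 (not J=0↔0): J: 0 → 1, ΔJ = +1 — satisfied.
ΔL = 0, ±1 (not L=0↔0): L: 0 → 1, ΔL = +1 — satisfied.
ΔS = 0: S: 0 → 0 — satisfied.
Parity must change: odd → odd — violated.
Rule(s) violated: parity.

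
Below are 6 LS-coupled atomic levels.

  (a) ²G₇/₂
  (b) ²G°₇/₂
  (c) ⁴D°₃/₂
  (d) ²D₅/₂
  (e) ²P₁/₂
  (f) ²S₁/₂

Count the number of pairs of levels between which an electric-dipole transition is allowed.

1

(a)–(b): allowed.
(a)–(c): forbidden (ΔS, ΔL, ΔJ).
(a)–(d): forbidden (parity, ΔL).
(a)–(e): forbidden (parity, ΔL, ΔJ).
(a)–(f): forbidden (parity, ΔL, ΔJ).
(b)–(c): forbidden (parity, ΔS, ΔL, ΔJ).
(b)–(d): forbidden (ΔL).
(b)–(e): forbidden (ΔL, ΔJ).
(b)–(f): forbidden (ΔL, ΔJ).
(c)–(d): forbidden (ΔS).
(c)–(e): forbidden (ΔS).
(c)–(f): forbidden (ΔS, ΔL).
(d)–(e): forbidden (parity, ΔJ).
(d)–(f): forbidden (parity, ΔL, ΔJ).
(e)–(f): forbidden (parity).
Allowed pairs: 1 of 15.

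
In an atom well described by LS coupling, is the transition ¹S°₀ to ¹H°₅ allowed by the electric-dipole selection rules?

forbidden

Initial level: S=0, L=0, J=0, parity odd. Final level: S=0, L=5, J=5, parity odd.
Parity must change: odd → odd — ✗.
ΔS = 0: S: 0 → 0 — ✓.
ΔL = 0, ±1 (not L=0↔0): L: 0 → 5, ΔL = +5 — ✗.
ΔJ = 0, ±1 (not J=0↔0): J: 0 → 5, ΔJ = +5 — ✗.
Rule(s) violated: parity, ΔL, ΔJ.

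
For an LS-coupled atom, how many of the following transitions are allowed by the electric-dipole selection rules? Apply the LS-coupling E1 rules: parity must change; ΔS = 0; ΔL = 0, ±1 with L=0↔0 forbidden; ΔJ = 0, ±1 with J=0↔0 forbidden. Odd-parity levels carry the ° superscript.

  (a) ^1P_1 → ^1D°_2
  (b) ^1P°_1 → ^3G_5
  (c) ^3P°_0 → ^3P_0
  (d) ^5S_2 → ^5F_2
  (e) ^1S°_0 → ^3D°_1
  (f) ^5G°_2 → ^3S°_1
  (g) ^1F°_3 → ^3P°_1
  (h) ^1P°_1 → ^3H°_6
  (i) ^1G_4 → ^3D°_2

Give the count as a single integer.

1

(a) allowed
(b) forbidden (ΔS, ΔL, ΔJ fail)
(c) forbidden (ΔJ fails)
(d) forbidden (parity, ΔL fail)
(e) forbidden (parity, ΔS, ΔL fail)
(f) forbidden (parity, ΔS, ΔL fail)
(g) forbidden (parity, ΔS, ΔL, ΔJ fail)
(h) forbidden (parity, ΔS, ΔL, ΔJ fail)
(i) forbidden (ΔS, ΔL, ΔJ fail)
Total allowed: 1 of 9.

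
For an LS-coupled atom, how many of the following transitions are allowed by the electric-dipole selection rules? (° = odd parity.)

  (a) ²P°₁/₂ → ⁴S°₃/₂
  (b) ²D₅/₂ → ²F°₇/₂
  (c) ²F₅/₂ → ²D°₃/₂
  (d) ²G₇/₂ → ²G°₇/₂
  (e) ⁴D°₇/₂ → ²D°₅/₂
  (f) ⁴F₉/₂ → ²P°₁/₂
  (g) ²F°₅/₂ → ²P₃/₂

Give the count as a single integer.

(a) forbidden (parity, ΔS fail)
(b) allowed
(c) allowed
(d) allowed
(e) forbidden (parity, ΔS fail)
(f) forbidden (ΔS, ΔL, ΔJ fail)
(g) forbidden (ΔL fails)
Total allowed: 3 of 7.

3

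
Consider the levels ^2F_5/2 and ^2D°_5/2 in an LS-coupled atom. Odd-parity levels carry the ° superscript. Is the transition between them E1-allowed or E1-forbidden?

Reading off the term symbols: S 1/2→1/2, L 3→2, J 5/2→5/2, parity even→odd.
ΔS = 0: S: 1/2 → 1/2 — satisfied.
ΔJ = 0, ±1 (not J=0↔0): J: 5/2 → 5/2, ΔJ = +0 — satisfied.
ΔL = 0, ±1 (not L=0↔0): L: 3 → 2, ΔL = -1 — satisfied.
Parity must change: even → odd — satisfied.
All four E1 rules are satisfied.

allowed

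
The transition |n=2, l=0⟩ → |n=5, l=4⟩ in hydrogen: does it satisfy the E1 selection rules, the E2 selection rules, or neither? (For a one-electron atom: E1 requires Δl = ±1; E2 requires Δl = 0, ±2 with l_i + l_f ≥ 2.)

Δl = 4 − 0 = +4; l_i + l_f = 4.
E1 (Δl = ±1): not satisfied.
E2 (Δl = 0,±2, l_i+l_f ≥ 2): not satisfied.

neither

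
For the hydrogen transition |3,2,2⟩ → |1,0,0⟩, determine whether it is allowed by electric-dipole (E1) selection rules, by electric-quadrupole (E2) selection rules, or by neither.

Δl = 0 − 2 = -2; l_i + l_f = 2.
Δm_l = -2.
E1 (Δl = ±1, |Δm_l| ≤ 1): not satisfied.
E2 (Δl = 0,±2, l_i+l_f ≥ 2, |Δm_l| ≤ 2): satisfied.

E2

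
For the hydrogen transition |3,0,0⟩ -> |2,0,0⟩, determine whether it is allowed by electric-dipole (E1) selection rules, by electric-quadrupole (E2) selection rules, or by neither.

Δl = 0 − 0 = +0; l_i + l_f = 0.
Δm_l = +0.
E1 (Δl = ±1, |Δm_l| ≤ 1): not satisfied.
E2 (Δl = 0,±2, l_i+l_f ≥ 2, |Δm_l| ≤ 2): not satisfied.

neither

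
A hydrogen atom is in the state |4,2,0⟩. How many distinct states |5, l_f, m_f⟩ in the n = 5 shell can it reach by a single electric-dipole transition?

E1 requires Δl = ±1, so l_f ∈ {1, 3}; with 0 ≤ l_f ≤ n_f−1 = 4, the allowed l_f values are {1, 3}.
For l_f = 1: m_f ∈ {m_i−1, m_i, m_i+1} ∩ [−1, 1] = {-1, 0, 1} → 3 states.
For l_f = 3: m_f ∈ {m_i−1, m_i, m_i+1} ∩ [−3, 3] = {-1, 0, 1} → 3 states.
Total: 6.

6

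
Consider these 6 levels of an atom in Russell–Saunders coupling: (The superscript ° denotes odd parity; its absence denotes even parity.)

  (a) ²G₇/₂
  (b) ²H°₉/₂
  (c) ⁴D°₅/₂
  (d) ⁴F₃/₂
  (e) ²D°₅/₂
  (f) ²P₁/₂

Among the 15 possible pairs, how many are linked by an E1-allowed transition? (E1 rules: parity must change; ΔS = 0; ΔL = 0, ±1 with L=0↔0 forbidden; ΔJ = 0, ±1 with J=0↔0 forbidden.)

2

(a)–(b): allowed.
(a)–(c): forbidden (ΔS, ΔL).
(a)–(d): forbidden (parity, ΔS, ΔJ).
(a)–(e): forbidden (ΔL).
(a)–(f): forbidden (parity, ΔL, ΔJ).
(b)–(c): forbidden (parity, ΔS, ΔL, ΔJ).
(b)–(d): forbidden (ΔS, ΔL, ΔJ).
(b)–(e): forbidden (parity, ΔL, ΔJ).
(b)–(f): forbidden (ΔL, ΔJ).
(c)–(d): allowed.
(c)–(e): forbidden (parity, ΔS).
(c)–(f): forbidden (ΔS, ΔJ).
(d)–(e): forbidden (ΔS).
(d)–(f): forbidden (parity, ΔS, ΔL).
(e)–(f): forbidden (ΔJ).
Allowed pairs: 2 of 15.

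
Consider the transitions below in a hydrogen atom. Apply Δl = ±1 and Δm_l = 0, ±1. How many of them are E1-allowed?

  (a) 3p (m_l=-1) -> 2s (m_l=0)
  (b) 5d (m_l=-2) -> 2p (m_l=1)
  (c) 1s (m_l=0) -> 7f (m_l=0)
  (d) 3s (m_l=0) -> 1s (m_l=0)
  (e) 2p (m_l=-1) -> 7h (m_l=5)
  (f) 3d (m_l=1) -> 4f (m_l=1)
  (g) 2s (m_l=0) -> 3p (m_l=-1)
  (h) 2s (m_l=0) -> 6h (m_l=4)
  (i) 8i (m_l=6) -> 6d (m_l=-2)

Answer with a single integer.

3

(a) allowed
(b) forbidden — Δm_l = +3 (E1 requires Δm_l = 0, ±1)
(c) forbidden — Δl = +3 (E1 requires Δl = ±1)
(d) forbidden — Δl = +0 (E1 requires Δl = ±1)
(e) forbidden — Δl = +4 (E1 requires Δl = ±1); Δm_l = +6 (E1 requires Δm_l = 0, ±1)
(f) allowed
(g) allowed
(h) forbidden — Δl = +5 (E1 requires Δl = ±1); Δm_l = +4 (E1 requires Δm_l = 0, ±1)
(i) forbidden — Δl = -4 (E1 requires Δl = ±1); Δm_l = -8 (E1 requires Δm_l = 0, ±1)
Total allowed: 3 of 9.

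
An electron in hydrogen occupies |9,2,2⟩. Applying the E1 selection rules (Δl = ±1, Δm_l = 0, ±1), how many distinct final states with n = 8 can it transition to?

E1 requires Δl = ±1, so l_f ∈ {1, 3}; with 0 ≤ l_f ≤ n_f−1 = 7, the allowed l_f values are {1, 3}.
For l_f = 1: m_f ∈ {m_i−1, m_i, m_i+1} ∩ [−1, 1] = {1} → 1 state.
For l_f = 3: m_f ∈ {m_i−1, m_i, m_i+1} ∩ [−3, 3] = {1, 2, 3} → 3 states.
Total: 4.

4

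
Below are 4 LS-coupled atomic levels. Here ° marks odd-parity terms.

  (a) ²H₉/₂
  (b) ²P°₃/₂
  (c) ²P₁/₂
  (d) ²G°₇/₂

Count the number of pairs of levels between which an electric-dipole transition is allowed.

(a)–(b): forbidden (ΔL, ΔJ).
(a)–(c): forbidden (parity, ΔL, ΔJ).
(a)–(d): allowed.
(b)–(c): allowed.
(b)–(d): forbidden (parity, ΔL, ΔJ).
(c)–(d): forbidden (ΔL, ΔJ).
Allowed pairs: 2 of 6.

2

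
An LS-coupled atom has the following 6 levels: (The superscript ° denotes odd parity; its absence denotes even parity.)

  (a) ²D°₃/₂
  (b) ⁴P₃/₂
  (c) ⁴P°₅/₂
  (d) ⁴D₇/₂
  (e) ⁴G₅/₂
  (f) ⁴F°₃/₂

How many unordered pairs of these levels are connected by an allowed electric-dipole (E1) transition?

3

(a)–(b): forbidden (ΔS).
(a)–(c): forbidden (parity, ΔS).
(a)–(d): forbidden (ΔS, ΔJ).
(a)–(e): forbidden (ΔS, ΔL).
(a)–(f): forbidden (parity, ΔS).
(b)–(c): allowed.
(b)–(d): forbidden (parity, ΔJ).
(b)–(e): forbidden (parity, ΔL).
(b)–(f): forbidden (ΔL).
(c)–(d): allowed.
(c)–(e): forbidden (ΔL).
(c)–(f): forbidden (parity, ΔL).
(d)–(e): forbidden (parity, ΔL).
(d)–(f): forbidden (ΔJ).
(e)–(f): allowed.
Allowed pairs: 3 of 15.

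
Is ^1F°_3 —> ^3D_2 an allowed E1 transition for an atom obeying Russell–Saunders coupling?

Parity must change: odd → even — passes.
ΔS = 0: S: 0 → 1 — fails.
ΔL = 0, ±1 (not L=0↔0): L: 3 → 2, ΔL = -1 — passes.
ΔJ = 0, ±1 (not J=0↔0): J: 3 → 2, ΔJ = -1 — passes.
Rule(s) violated: ΔS.

forbidden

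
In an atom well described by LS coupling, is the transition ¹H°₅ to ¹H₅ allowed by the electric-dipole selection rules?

Parity must change: odd → even — ✓.
ΔS = 0: S: 0 → 0 — ✓.
ΔL = 0, ±1 (not L=0↔0): L: 5 → 5, ΔL = +0 — ✓.
ΔJ = 0, ±1 (not J=0↔0): J: 5 → 5, ΔJ = +0 — ✓.
All four E1 rules are satisfied.

allowed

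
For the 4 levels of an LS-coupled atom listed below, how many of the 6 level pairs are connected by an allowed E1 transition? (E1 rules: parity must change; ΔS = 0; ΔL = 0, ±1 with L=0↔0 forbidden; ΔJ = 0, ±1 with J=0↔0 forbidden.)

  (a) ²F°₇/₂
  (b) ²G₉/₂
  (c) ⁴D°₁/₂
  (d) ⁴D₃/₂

(a)–(b): allowed.
(a)–(c): forbidden (parity, ΔS, ΔJ).
(a)–(d): forbidden (ΔS, ΔJ).
(b)–(c): forbidden (ΔS, ΔL, ΔJ).
(b)–(d): forbidden (parity, ΔS, ΔL, ΔJ).
(c)–(d): allowed.
Allowed pairs: 2 of 6.

2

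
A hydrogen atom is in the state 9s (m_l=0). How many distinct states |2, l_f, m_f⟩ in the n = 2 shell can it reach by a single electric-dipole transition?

E1 requires Δl = ±1, so l_f ∈ {-1, 1}; with 0 ≤ l_f ≤ n_f−1 = 1, the allowed l_f values are {1}.
For l_f = 1: m_f ∈ {m_i−1, m_i, m_i+1} ∩ [−1, 1] = {-1, 0, 1} → 3 states.
Total: 3.

3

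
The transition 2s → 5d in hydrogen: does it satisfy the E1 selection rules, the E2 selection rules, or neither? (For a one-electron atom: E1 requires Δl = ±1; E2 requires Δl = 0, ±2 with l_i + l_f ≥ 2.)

Δl = 2 − 0 = +2; l_i + l_f = 2.
E1 (Δl = ±1): not satisfied.
E2 (Δl = 0,±2, l_i+l_f ≥ 2): satisfied.

E2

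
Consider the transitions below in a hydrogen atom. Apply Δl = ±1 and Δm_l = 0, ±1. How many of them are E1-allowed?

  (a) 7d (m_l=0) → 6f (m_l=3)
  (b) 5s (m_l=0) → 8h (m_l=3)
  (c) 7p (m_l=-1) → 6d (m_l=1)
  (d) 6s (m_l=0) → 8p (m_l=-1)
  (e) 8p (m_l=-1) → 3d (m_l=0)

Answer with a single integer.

2

(a) forbidden — Δm_l = +3 (E1 requires Δm_l = 0, ±1)
(b) forbidden — Δl = +5 (E1 requires Δl = ±1); Δm_l = +3 (E1 requires Δm_l = 0, ±1)
(c) forbidden — Δm_l = +2 (E1 requires Δm_l = 0, ±1)
(d) allowed
(e) allowed
Total allowed: 2 of 5.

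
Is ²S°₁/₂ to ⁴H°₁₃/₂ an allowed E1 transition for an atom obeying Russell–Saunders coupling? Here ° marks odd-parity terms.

forbidden

Initial level: S=1/2, L=0, J=1/2, parity odd. Final level: S=3/2, L=5, J=13/2, parity odd.
ΔJ = 0, ±1 (not J=0↔0): J: 1/2 → 13/2, ΔJ = +6 — fails.
Parity must change: odd → odd — fails.
ΔL = 0, ±1 (not L=0↔0): L: 0 → 5, ΔL = +5 — fails.
ΔS = 0: S: 1/2 → 3/2 — fails.
Rule(s) violated: parity, ΔS, ΔL, ΔJ.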